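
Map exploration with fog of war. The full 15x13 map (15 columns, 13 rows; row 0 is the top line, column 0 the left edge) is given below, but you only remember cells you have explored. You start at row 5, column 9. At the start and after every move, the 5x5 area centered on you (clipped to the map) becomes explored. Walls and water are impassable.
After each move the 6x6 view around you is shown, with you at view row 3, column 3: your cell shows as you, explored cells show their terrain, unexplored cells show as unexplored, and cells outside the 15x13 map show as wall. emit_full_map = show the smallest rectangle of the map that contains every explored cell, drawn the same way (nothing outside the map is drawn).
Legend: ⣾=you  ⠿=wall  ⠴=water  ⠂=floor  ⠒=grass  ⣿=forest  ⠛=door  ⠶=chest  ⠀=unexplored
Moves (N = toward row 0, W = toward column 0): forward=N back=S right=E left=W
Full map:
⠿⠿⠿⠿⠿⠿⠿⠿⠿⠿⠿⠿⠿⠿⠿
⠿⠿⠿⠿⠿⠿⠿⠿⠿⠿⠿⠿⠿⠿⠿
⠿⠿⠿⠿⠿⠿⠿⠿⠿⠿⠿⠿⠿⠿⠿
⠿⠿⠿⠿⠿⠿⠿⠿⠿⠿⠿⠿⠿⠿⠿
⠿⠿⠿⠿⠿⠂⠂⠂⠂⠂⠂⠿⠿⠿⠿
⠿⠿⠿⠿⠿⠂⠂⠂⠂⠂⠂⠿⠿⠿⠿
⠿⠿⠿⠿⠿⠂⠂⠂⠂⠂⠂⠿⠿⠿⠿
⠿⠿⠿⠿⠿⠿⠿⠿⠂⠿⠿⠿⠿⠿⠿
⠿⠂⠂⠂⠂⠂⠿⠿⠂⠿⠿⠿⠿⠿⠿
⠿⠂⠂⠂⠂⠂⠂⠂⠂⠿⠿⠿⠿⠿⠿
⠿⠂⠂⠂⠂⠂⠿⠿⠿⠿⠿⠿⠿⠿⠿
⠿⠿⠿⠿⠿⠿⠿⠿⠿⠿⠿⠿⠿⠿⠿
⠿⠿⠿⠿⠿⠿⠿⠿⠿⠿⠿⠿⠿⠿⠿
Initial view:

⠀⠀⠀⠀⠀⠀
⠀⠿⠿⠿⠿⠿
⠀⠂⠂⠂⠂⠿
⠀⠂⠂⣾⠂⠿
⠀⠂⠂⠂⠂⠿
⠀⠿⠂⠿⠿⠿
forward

⠀⠀⠀⠀⠀⠀
⠀⠿⠿⠿⠿⠿
⠀⠿⠿⠿⠿⠿
⠀⠂⠂⣾⠂⠿
⠀⠂⠂⠂⠂⠿
⠀⠂⠂⠂⠂⠿

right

⠀⠀⠀⠀⠀⠀
⠿⠿⠿⠿⠿⠿
⠿⠿⠿⠿⠿⠿
⠂⠂⠂⣾⠿⠿
⠂⠂⠂⠂⠿⠿
⠂⠂⠂⠂⠿⠿

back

⠿⠿⠿⠿⠿⠿
⠿⠿⠿⠿⠿⠿
⠂⠂⠂⠂⠿⠿
⠂⠂⠂⣾⠿⠿
⠂⠂⠂⠂⠿⠿
⠿⠂⠿⠿⠿⠿

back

⠿⠿⠿⠿⠿⠿
⠂⠂⠂⠂⠿⠿
⠂⠂⠂⠂⠿⠿
⠂⠂⠂⣾⠿⠿
⠿⠂⠿⠿⠿⠿
⠀⠂⠿⠿⠿⠿

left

⠀⠿⠿⠿⠿⠿
⠀⠂⠂⠂⠂⠿
⠀⠂⠂⠂⠂⠿
⠀⠂⠂⣾⠂⠿
⠀⠿⠂⠿⠿⠿
⠀⠿⠂⠿⠿⠿

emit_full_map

⠿⠿⠿⠿⠿⠿
⠿⠿⠿⠿⠿⠿
⠂⠂⠂⠂⠿⠿
⠂⠂⠂⠂⠿⠿
⠂⠂⣾⠂⠿⠿
⠿⠂⠿⠿⠿⠿
⠿⠂⠿⠿⠿⠿

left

⠀⠀⠿⠿⠿⠿
⠀⠂⠂⠂⠂⠂
⠀⠂⠂⠂⠂⠂
⠀⠂⠂⣾⠂⠂
⠀⠿⠿⠂⠿⠿
⠀⠿⠿⠂⠿⠿

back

⠀⠂⠂⠂⠂⠂
⠀⠂⠂⠂⠂⠂
⠀⠂⠂⠂⠂⠂
⠀⠿⠿⣾⠿⠿
⠀⠿⠿⠂⠿⠿
⠀⠂⠂⠂⠿⠿

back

⠀⠂⠂⠂⠂⠂
⠀⠂⠂⠂⠂⠂
⠀⠿⠿⠂⠿⠿
⠀⠿⠿⣾⠿⠿
⠀⠂⠂⠂⠿⠿
⠀⠿⠿⠿⠿⠿

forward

⠀⠂⠂⠂⠂⠂
⠀⠂⠂⠂⠂⠂
⠀⠂⠂⠂⠂⠂
⠀⠿⠿⣾⠿⠿
⠀⠿⠿⠂⠿⠿
⠀⠂⠂⠂⠿⠿

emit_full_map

⠀⠿⠿⠿⠿⠿⠿
⠀⠿⠿⠿⠿⠿⠿
⠂⠂⠂⠂⠂⠿⠿
⠂⠂⠂⠂⠂⠿⠿
⠂⠂⠂⠂⠂⠿⠿
⠿⠿⣾⠿⠿⠿⠿
⠿⠿⠂⠿⠿⠿⠿
⠂⠂⠂⠿⠿⠀⠀
⠿⠿⠿⠿⠿⠀⠀


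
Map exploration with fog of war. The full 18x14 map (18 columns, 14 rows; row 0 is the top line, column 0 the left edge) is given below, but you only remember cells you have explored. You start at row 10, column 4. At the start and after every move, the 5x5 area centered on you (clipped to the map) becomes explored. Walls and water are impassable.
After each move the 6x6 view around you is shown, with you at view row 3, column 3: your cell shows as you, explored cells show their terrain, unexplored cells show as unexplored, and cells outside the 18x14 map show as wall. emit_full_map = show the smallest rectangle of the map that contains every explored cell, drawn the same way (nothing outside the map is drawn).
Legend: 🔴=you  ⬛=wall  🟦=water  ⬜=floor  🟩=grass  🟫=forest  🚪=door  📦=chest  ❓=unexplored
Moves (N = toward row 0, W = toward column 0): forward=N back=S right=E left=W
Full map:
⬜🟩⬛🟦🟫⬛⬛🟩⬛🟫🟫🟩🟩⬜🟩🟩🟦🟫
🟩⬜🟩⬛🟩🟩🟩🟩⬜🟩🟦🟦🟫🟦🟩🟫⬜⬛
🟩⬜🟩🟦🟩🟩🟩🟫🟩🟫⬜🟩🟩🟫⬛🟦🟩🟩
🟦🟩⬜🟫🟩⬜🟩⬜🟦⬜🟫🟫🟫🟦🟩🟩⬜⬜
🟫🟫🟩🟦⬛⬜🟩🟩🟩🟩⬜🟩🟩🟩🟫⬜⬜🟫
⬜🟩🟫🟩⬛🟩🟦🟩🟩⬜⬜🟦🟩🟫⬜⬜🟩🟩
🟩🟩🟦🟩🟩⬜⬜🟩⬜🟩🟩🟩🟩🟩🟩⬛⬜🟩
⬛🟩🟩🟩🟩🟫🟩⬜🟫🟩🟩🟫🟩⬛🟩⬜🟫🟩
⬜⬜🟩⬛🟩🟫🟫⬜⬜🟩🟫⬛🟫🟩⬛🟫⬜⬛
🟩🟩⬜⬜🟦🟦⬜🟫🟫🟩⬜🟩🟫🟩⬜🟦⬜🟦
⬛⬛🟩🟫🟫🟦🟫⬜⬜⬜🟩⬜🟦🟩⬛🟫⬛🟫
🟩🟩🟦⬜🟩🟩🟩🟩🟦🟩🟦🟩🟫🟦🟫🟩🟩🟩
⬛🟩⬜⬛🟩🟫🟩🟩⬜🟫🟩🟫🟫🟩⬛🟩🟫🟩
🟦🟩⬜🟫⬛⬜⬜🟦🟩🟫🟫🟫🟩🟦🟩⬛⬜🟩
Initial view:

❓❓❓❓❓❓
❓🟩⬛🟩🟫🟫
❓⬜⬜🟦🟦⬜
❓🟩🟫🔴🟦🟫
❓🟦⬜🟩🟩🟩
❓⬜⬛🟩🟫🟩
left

❓❓❓❓❓❓
❓⬜🟩⬛🟩🟫
❓🟩⬜⬜🟦🟦
❓⬛🟩🔴🟫🟦
❓🟩🟦⬜🟩🟩
❓🟩⬜⬛🟩🟫

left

⬛❓❓❓❓❓
⬛⬜⬜🟩⬛🟩
⬛🟩🟩⬜⬜🟦
⬛⬛⬛🔴🟫🟫
⬛🟩🟩🟦⬜🟩
⬛⬛🟩⬜⬛🟩

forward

⬛❓❓❓❓❓
⬛⬛🟩🟩🟩🟩
⬛⬜⬜🟩⬛🟩
⬛🟩🟩🔴⬜🟦
⬛⬛⬛🟩🟫🟫
⬛🟩🟩🟦⬜🟩

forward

⬛❓❓❓❓❓
⬛🟩🟩🟦🟩🟩
⬛⬛🟩🟩🟩🟩
⬛⬜⬜🔴⬛🟩
⬛🟩🟩⬜⬜🟦
⬛⬛⬛🟩🟫🟫

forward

⬛❓❓❓❓❓
⬛⬜🟩🟫🟩⬛
⬛🟩🟩🟦🟩🟩
⬛⬛🟩🔴🟩🟩
⬛⬜⬜🟩⬛🟩
⬛🟩🟩⬜⬜🟦

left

⬛⬛❓❓❓❓
⬛⬛⬜🟩🟫🟩
⬛⬛🟩🟩🟦🟩
⬛⬛⬛🔴🟩🟩
⬛⬛⬜⬜🟩⬛
⬛⬛🟩🟩⬜⬜

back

⬛⬛⬜🟩🟫🟩
⬛⬛🟩🟩🟦🟩
⬛⬛⬛🟩🟩🟩
⬛⬛⬜🔴🟩⬛
⬛⬛🟩🟩⬜⬜
⬛⬛⬛⬛🟩🟫

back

⬛⬛🟩🟩🟦🟩
⬛⬛⬛🟩🟩🟩
⬛⬛⬜⬜🟩⬛
⬛⬛🟩🔴⬜⬜
⬛⬛⬛⬛🟩🟫
⬛⬛🟩🟩🟦⬜

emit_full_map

⬜🟩🟫🟩⬛❓❓
🟩🟩🟦🟩🟩❓❓
⬛🟩🟩🟩🟩❓❓
⬜⬜🟩⬛🟩🟫🟫
🟩🔴⬜⬜🟦🟦⬜
⬛⬛🟩🟫🟫🟦🟫
🟩🟩🟦⬜🟩🟩🟩
⬛🟩⬜⬛🟩🟫🟩

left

⬛⬛⬛🟩🟩🟦
⬛⬛⬛⬛🟩🟩
⬛⬛⬛⬜⬜🟩
⬛⬛⬛🔴🟩⬜
⬛⬛⬛⬛⬛🟩
⬛⬛⬛🟩🟩🟦

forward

⬛⬛⬛⬜🟩🟫
⬛⬛⬛🟩🟩🟦
⬛⬛⬛⬛🟩🟩
⬛⬛⬛🔴⬜🟩
⬛⬛⬛🟩🟩⬜
⬛⬛⬛⬛⬛🟩

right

⬛⬛⬜🟩🟫🟩
⬛⬛🟩🟩🟦🟩
⬛⬛⬛🟩🟩🟩
⬛⬛⬜🔴🟩⬛
⬛⬛🟩🟩⬜⬜
⬛⬛⬛⬛🟩🟫

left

⬛⬛⬛⬜🟩🟫
⬛⬛⬛🟩🟩🟦
⬛⬛⬛⬛🟩🟩
⬛⬛⬛🔴⬜🟩
⬛⬛⬛🟩🟩⬜
⬛⬛⬛⬛⬛🟩

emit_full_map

⬜🟩🟫🟩⬛❓❓
🟩🟩🟦🟩🟩❓❓
⬛🟩🟩🟩🟩❓❓
🔴⬜🟩⬛🟩🟫🟫
🟩🟩⬜⬜🟦🟦⬜
⬛⬛🟩🟫🟫🟦🟫
🟩🟩🟦⬜🟩🟩🟩
⬛🟩⬜⬛🟩🟫🟩


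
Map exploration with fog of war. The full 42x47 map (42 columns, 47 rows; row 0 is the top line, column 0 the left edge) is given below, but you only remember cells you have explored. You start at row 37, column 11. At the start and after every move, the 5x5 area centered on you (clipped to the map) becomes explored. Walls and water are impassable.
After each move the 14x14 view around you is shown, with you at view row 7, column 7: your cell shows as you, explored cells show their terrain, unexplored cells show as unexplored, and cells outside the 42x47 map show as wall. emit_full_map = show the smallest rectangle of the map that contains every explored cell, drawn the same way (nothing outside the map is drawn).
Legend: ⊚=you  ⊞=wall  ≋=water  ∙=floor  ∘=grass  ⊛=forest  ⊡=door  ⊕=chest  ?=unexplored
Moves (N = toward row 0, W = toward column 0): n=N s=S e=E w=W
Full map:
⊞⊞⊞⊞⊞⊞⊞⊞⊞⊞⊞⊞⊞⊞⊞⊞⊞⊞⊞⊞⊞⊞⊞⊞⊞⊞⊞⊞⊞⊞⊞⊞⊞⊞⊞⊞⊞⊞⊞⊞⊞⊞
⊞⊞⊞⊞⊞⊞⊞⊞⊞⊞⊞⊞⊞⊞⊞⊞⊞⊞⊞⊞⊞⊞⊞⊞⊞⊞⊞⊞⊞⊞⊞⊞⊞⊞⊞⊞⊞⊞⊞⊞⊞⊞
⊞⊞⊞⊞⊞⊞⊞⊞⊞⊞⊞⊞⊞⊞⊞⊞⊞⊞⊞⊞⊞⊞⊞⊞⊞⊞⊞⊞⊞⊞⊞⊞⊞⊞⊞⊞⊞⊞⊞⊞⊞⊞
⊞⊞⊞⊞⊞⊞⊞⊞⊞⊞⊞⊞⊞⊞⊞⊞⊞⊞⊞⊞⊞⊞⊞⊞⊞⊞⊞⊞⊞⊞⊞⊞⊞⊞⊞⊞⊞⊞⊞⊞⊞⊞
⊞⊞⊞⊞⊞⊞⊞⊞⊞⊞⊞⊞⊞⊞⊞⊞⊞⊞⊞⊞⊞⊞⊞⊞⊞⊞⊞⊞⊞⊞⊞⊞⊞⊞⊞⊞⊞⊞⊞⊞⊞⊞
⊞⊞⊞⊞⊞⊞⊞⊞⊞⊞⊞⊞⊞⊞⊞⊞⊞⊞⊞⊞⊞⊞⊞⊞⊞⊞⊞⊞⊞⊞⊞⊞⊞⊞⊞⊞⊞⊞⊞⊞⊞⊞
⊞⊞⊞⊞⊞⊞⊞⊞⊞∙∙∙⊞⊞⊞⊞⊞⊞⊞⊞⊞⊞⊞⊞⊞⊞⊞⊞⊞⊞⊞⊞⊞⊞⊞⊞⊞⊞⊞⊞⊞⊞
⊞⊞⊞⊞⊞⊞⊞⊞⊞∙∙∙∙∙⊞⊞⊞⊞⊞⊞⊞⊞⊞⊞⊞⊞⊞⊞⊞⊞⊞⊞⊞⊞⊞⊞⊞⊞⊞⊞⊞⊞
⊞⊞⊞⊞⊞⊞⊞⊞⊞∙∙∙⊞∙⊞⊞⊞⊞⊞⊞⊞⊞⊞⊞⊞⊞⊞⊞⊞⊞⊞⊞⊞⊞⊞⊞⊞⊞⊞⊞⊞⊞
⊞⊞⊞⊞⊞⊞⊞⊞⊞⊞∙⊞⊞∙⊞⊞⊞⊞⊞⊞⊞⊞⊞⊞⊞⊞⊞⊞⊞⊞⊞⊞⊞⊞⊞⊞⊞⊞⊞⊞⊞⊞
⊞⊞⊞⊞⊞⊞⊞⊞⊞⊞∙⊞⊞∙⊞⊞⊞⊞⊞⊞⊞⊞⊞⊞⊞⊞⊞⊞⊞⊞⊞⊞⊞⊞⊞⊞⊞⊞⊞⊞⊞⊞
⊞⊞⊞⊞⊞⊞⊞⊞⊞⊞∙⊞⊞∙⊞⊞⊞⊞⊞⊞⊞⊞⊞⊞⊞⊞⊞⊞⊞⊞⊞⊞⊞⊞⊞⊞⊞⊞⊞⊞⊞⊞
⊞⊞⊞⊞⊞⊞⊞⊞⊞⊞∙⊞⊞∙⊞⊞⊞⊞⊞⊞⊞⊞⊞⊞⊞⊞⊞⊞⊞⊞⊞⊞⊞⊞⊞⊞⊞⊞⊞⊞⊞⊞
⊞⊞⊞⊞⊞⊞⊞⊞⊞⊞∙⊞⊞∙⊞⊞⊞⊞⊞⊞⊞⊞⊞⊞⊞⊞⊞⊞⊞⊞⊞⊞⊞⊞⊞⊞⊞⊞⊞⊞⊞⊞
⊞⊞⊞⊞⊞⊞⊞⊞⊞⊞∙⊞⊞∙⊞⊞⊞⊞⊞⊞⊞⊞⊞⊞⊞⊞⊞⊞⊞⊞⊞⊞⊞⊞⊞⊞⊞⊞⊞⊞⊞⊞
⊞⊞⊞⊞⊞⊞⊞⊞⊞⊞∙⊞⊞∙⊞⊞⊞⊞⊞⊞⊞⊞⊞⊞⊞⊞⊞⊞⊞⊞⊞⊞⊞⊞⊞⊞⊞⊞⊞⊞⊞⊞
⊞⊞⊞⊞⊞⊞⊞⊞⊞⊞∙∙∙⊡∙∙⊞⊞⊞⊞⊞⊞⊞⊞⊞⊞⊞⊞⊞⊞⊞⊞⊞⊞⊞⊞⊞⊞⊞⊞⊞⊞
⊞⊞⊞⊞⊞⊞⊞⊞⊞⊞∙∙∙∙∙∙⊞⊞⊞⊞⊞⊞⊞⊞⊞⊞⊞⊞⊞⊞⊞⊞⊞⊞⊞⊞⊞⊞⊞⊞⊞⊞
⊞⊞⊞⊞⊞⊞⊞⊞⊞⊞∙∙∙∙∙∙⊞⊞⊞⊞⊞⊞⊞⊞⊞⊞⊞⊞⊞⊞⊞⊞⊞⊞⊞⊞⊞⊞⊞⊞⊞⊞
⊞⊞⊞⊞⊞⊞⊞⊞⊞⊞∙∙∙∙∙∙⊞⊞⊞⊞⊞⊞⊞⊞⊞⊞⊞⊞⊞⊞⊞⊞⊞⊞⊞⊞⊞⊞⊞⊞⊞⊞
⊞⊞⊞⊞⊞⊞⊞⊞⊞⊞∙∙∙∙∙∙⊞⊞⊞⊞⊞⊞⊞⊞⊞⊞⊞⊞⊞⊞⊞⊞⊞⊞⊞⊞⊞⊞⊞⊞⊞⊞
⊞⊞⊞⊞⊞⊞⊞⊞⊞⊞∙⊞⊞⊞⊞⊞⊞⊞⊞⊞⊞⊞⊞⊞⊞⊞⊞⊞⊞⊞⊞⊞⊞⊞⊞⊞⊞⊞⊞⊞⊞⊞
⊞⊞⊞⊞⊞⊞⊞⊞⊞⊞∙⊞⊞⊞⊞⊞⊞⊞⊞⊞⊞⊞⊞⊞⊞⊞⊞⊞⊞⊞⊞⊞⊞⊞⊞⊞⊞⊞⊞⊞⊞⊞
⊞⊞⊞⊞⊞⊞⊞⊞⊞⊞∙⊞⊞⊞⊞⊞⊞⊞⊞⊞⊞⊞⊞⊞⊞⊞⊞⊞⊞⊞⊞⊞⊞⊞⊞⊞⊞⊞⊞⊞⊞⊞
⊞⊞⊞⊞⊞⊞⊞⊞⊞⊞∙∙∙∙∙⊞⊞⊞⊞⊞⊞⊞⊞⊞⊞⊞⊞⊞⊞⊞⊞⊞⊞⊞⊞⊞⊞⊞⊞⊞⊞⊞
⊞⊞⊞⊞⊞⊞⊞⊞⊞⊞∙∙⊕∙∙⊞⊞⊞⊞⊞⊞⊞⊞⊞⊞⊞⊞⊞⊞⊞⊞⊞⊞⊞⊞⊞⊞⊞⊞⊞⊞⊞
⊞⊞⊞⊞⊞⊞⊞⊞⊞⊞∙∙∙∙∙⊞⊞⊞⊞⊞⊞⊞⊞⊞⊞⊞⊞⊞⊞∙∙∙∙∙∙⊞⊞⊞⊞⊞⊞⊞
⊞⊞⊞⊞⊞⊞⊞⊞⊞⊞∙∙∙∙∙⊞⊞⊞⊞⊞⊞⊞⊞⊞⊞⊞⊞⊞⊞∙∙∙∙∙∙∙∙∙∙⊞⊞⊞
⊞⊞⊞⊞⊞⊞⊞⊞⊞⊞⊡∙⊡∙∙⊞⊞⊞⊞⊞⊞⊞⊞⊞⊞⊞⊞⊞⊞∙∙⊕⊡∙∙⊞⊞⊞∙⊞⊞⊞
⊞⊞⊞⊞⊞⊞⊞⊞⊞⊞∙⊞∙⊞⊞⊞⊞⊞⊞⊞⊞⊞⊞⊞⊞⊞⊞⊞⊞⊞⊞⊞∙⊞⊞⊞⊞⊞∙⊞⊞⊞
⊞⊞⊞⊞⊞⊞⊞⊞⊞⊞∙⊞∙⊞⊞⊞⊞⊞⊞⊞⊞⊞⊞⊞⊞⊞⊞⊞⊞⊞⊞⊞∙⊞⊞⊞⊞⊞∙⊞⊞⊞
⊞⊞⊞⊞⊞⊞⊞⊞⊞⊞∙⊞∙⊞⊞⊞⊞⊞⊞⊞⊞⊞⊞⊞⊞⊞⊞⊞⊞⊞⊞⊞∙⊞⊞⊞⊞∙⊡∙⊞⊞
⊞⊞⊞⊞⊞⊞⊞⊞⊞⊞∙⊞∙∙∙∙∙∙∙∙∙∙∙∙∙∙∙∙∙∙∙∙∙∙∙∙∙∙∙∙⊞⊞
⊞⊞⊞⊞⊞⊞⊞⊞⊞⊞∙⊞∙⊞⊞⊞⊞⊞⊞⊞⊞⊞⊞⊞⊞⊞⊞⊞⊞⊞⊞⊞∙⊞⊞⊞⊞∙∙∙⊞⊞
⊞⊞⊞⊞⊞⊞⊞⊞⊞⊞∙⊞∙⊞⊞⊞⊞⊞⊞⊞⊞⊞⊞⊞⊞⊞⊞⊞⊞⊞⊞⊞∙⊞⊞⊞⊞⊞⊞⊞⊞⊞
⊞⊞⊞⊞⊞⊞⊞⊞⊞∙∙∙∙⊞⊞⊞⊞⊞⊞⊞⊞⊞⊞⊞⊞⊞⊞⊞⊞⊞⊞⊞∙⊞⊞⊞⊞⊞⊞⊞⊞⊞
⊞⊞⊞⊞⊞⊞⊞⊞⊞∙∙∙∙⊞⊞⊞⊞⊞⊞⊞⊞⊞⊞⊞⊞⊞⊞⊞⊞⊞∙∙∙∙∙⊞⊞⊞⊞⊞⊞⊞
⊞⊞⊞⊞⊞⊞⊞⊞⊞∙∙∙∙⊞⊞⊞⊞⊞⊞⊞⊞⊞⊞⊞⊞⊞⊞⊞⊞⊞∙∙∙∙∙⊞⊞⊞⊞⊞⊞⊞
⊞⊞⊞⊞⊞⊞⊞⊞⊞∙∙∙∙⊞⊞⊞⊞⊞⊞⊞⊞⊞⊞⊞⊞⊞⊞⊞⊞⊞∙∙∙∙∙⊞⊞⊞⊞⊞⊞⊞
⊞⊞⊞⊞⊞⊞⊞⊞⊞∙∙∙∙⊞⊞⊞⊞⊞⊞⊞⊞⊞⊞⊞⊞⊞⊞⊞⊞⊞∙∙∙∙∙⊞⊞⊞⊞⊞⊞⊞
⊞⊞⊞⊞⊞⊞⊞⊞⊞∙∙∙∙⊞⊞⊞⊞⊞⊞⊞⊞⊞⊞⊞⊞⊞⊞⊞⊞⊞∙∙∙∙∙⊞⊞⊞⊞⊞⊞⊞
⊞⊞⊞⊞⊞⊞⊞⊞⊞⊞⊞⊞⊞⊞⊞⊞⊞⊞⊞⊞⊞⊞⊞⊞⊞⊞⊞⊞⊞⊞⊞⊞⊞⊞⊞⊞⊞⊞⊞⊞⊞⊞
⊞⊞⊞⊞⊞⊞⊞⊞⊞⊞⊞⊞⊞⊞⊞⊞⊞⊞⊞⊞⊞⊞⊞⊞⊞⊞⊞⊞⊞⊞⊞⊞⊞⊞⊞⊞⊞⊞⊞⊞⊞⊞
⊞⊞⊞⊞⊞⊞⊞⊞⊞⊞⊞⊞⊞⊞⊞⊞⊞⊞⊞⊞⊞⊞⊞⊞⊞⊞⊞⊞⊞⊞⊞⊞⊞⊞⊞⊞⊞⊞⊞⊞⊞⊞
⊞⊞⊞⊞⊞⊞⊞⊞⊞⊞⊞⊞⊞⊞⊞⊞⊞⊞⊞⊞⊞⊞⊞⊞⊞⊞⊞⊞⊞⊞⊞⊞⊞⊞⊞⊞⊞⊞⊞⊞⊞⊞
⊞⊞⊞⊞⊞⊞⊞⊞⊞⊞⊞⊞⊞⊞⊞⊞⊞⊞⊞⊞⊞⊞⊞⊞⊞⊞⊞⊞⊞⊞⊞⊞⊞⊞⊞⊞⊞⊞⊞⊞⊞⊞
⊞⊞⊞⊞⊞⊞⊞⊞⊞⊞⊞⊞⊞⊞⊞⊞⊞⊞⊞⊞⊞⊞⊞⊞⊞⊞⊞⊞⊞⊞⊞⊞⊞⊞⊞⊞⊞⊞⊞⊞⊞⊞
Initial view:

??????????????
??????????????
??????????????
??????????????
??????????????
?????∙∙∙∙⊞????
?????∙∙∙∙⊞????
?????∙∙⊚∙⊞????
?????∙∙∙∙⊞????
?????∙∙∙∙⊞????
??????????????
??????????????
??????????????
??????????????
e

??????????????
??????????????
??????????????
??????????????
??????????????
????∙∙∙∙⊞⊞????
????∙∙∙∙⊞⊞????
????∙∙∙⊚⊞⊞????
????∙∙∙∙⊞⊞????
????∙∙∙∙⊞⊞????
??????????????
??????????????
??????????????
??????????????

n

??????????????
??????????????
??????????????
??????????????
??????????????
?????∙⊞∙⊞⊞????
????∙∙∙∙⊞⊞????
????∙∙∙⊚⊞⊞????
????∙∙∙∙⊞⊞????
????∙∙∙∙⊞⊞????
????∙∙∙∙⊞⊞????
??????????????
??????????????
??????????????

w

??????????????
??????????????
??????????????
??????????????
??????????????
?????⊞∙⊞∙⊞⊞???
?????∙∙∙∙⊞⊞???
?????∙∙⊚∙⊞⊞???
?????∙∙∙∙⊞⊞???
?????∙∙∙∙⊞⊞???
?????∙∙∙∙⊞⊞???
??????????????
??????????????
??????????????

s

??????????????
??????????????
??????????????
??????????????
?????⊞∙⊞∙⊞⊞???
?????∙∙∙∙⊞⊞???
?????∙∙∙∙⊞⊞???
?????∙∙⊚∙⊞⊞???
?????∙∙∙∙⊞⊞???
?????∙∙∙∙⊞⊞???
??????????????
??????????????
??????????????
??????????????

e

??????????????
??????????????
??????????????
??????????????
????⊞∙⊞∙⊞⊞????
????∙∙∙∙⊞⊞????
????∙∙∙∙⊞⊞????
????∙∙∙⊚⊞⊞????
????∙∙∙∙⊞⊞????
????∙∙∙∙⊞⊞????
??????????????
??????????????
??????????????
??????????????

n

??????????????
??????????????
??????????????
??????????????
??????????????
????⊞∙⊞∙⊞⊞????
????∙∙∙∙⊞⊞????
????∙∙∙⊚⊞⊞????
????∙∙∙∙⊞⊞????
????∙∙∙∙⊞⊞????
????∙∙∙∙⊞⊞????
??????????????
??????????????
??????????????

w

??????????????
??????????????
??????????????
??????????????
??????????????
?????⊞∙⊞∙⊞⊞???
?????∙∙∙∙⊞⊞???
?????∙∙⊚∙⊞⊞???
?????∙∙∙∙⊞⊞???
?????∙∙∙∙⊞⊞???
?????∙∙∙∙⊞⊞???
??????????????
??????????????
??????????????

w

??????????????
??????????????
??????????????
??????????????
??????????????
?????⊞⊞∙⊞∙⊞⊞??
?????⊞∙∙∙∙⊞⊞??
?????⊞∙⊚∙∙⊞⊞??
?????⊞∙∙∙∙⊞⊞??
?????⊞∙∙∙∙⊞⊞??
??????∙∙∙∙⊞⊞??
??????????????
??????????????
??????????????

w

??????????????
??????????????
??????????????
??????????????
??????????????
?????⊞⊞⊞∙⊞∙⊞⊞?
?????⊞⊞∙∙∙∙⊞⊞?
?????⊞⊞⊚∙∙∙⊞⊞?
?????⊞⊞∙∙∙∙⊞⊞?
?????⊞⊞∙∙∙∙⊞⊞?
???????∙∙∙∙⊞⊞?
??????????????
??????????????
??????????????

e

??????????????
??????????????
??????????????
??????????????
??????????????
????⊞⊞⊞∙⊞∙⊞⊞??
????⊞⊞∙∙∙∙⊞⊞??
????⊞⊞∙⊚∙∙⊞⊞??
????⊞⊞∙∙∙∙⊞⊞??
????⊞⊞∙∙∙∙⊞⊞??
??????∙∙∙∙⊞⊞??
??????????????
??????????????
??????????????

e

??????????????
??????????????
??????????????
??????????????
??????????????
???⊞⊞⊞∙⊞∙⊞⊞???
???⊞⊞∙∙∙∙⊞⊞???
???⊞⊞∙∙⊚∙⊞⊞???
???⊞⊞∙∙∙∙⊞⊞???
???⊞⊞∙∙∙∙⊞⊞???
?????∙∙∙∙⊞⊞???
??????????????
??????????????
??????????????

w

??????????????
??????????????
??????????????
??????????????
??????????????
????⊞⊞⊞∙⊞∙⊞⊞??
????⊞⊞∙∙∙∙⊞⊞??
????⊞⊞∙⊚∙∙⊞⊞??
????⊞⊞∙∙∙∙⊞⊞??
????⊞⊞∙∙∙∙⊞⊞??
??????∙∙∙∙⊞⊞??
??????????????
??????????????
??????????????

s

??????????????
??????????????
??????????????
??????????????
????⊞⊞⊞∙⊞∙⊞⊞??
????⊞⊞∙∙∙∙⊞⊞??
????⊞⊞∙∙∙∙⊞⊞??
????⊞⊞∙⊚∙∙⊞⊞??
????⊞⊞∙∙∙∙⊞⊞??
?????⊞∙∙∙∙⊞⊞??
??????????????
??????????????
??????????????
??????????????

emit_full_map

⊞⊞⊞∙⊞∙⊞⊞
⊞⊞∙∙∙∙⊞⊞
⊞⊞∙∙∙∙⊞⊞
⊞⊞∙⊚∙∙⊞⊞
⊞⊞∙∙∙∙⊞⊞
?⊞∙∙∙∙⊞⊞

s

??????????????
??????????????
??????????????
????⊞⊞⊞∙⊞∙⊞⊞??
????⊞⊞∙∙∙∙⊞⊞??
????⊞⊞∙∙∙∙⊞⊞??
????⊞⊞∙∙∙∙⊞⊞??
????⊞⊞∙⊚∙∙⊞⊞??
?????⊞∙∙∙∙⊞⊞??
?????⊞∙∙∙∙????
??????????????
??????????????
??????????????
??????????????

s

??????????????
??????????????
????⊞⊞⊞∙⊞∙⊞⊞??
????⊞⊞∙∙∙∙⊞⊞??
????⊞⊞∙∙∙∙⊞⊞??
????⊞⊞∙∙∙∙⊞⊞??
????⊞⊞∙∙∙∙⊞⊞??
?????⊞∙⊚∙∙⊞⊞??
?????⊞∙∙∙∙????
?????⊞⊞⊞⊞⊞????
??????????????
??????????????
??????????????
??????????????

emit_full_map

⊞⊞⊞∙⊞∙⊞⊞
⊞⊞∙∙∙∙⊞⊞
⊞⊞∙∙∙∙⊞⊞
⊞⊞∙∙∙∙⊞⊞
⊞⊞∙∙∙∙⊞⊞
?⊞∙⊚∙∙⊞⊞
?⊞∙∙∙∙??
?⊞⊞⊞⊞⊞??


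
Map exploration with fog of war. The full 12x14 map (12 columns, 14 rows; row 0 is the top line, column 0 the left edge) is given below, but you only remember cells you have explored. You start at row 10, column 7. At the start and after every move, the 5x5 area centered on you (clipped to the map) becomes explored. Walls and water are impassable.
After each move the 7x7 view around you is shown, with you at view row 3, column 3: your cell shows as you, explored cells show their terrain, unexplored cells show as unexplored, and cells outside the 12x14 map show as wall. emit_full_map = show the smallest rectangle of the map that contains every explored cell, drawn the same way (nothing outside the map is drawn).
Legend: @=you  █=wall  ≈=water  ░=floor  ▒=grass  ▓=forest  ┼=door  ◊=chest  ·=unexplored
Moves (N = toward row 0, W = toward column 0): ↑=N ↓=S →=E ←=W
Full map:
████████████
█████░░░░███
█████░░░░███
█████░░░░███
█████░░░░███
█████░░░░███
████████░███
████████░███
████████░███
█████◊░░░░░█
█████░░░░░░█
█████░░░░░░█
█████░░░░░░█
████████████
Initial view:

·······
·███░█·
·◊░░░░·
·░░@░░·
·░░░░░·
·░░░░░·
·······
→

·······
███░██·
◊░░░░░·
░░░@░░·
░░░░░░·
░░░░░░·
·······

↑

·······
·██░██·
███░██·
◊░░@░░·
░░░░░░·
░░░░░░·
░░░░░░·

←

·······
·███░██
·███░██
·◊░@░░░
·░░░░░░
·░░░░░░
·░░░░░░

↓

·███░██
·███░██
·◊░░░░░
·░░@░░░
·░░░░░░
·░░░░░░
·······

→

███░██·
███░██·
◊░░░░░·
░░░@░░·
░░░░░░·
░░░░░░·
·······

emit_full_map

███░██
███░██
◊░░░░░
░░░@░░
░░░░░░
░░░░░░

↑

·······
███░██·
███░██·
◊░░@░░·
░░░░░░·
░░░░░░·
░░░░░░·

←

·······
·███░██
·███░██
·◊░@░░░
·░░░░░░
·░░░░░░
·░░░░░░

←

·······
·████░█
·████░█
·█◊@░░░
·█░░░░░
·█░░░░░
··░░░░░

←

·······
·█████░
·█████░
·██@░░░
·██░░░░
·██░░░░
···░░░░

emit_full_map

█████░██
█████░██
██@░░░░░
██░░░░░░
██░░░░░░
··░░░░░░

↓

·█████░
·█████░
·██◊░░░
·██@░░░
·██░░░░
·██░░░░
·······

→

█████░█
█████░█
██◊░░░░
██░@░░░
██░░░░░
██░░░░░
·······

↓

█████░█
██◊░░░░
██░░░░░
██░@░░░
██░░░░░
·█████·
███████

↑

█████░█
█████░█
██◊░░░░
██░@░░░
██░░░░░
██░░░░░
·█████·

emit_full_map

█████░██
█████░██
██◊░░░░░
██░@░░░░
██░░░░░░
██░░░░░░
·█████··


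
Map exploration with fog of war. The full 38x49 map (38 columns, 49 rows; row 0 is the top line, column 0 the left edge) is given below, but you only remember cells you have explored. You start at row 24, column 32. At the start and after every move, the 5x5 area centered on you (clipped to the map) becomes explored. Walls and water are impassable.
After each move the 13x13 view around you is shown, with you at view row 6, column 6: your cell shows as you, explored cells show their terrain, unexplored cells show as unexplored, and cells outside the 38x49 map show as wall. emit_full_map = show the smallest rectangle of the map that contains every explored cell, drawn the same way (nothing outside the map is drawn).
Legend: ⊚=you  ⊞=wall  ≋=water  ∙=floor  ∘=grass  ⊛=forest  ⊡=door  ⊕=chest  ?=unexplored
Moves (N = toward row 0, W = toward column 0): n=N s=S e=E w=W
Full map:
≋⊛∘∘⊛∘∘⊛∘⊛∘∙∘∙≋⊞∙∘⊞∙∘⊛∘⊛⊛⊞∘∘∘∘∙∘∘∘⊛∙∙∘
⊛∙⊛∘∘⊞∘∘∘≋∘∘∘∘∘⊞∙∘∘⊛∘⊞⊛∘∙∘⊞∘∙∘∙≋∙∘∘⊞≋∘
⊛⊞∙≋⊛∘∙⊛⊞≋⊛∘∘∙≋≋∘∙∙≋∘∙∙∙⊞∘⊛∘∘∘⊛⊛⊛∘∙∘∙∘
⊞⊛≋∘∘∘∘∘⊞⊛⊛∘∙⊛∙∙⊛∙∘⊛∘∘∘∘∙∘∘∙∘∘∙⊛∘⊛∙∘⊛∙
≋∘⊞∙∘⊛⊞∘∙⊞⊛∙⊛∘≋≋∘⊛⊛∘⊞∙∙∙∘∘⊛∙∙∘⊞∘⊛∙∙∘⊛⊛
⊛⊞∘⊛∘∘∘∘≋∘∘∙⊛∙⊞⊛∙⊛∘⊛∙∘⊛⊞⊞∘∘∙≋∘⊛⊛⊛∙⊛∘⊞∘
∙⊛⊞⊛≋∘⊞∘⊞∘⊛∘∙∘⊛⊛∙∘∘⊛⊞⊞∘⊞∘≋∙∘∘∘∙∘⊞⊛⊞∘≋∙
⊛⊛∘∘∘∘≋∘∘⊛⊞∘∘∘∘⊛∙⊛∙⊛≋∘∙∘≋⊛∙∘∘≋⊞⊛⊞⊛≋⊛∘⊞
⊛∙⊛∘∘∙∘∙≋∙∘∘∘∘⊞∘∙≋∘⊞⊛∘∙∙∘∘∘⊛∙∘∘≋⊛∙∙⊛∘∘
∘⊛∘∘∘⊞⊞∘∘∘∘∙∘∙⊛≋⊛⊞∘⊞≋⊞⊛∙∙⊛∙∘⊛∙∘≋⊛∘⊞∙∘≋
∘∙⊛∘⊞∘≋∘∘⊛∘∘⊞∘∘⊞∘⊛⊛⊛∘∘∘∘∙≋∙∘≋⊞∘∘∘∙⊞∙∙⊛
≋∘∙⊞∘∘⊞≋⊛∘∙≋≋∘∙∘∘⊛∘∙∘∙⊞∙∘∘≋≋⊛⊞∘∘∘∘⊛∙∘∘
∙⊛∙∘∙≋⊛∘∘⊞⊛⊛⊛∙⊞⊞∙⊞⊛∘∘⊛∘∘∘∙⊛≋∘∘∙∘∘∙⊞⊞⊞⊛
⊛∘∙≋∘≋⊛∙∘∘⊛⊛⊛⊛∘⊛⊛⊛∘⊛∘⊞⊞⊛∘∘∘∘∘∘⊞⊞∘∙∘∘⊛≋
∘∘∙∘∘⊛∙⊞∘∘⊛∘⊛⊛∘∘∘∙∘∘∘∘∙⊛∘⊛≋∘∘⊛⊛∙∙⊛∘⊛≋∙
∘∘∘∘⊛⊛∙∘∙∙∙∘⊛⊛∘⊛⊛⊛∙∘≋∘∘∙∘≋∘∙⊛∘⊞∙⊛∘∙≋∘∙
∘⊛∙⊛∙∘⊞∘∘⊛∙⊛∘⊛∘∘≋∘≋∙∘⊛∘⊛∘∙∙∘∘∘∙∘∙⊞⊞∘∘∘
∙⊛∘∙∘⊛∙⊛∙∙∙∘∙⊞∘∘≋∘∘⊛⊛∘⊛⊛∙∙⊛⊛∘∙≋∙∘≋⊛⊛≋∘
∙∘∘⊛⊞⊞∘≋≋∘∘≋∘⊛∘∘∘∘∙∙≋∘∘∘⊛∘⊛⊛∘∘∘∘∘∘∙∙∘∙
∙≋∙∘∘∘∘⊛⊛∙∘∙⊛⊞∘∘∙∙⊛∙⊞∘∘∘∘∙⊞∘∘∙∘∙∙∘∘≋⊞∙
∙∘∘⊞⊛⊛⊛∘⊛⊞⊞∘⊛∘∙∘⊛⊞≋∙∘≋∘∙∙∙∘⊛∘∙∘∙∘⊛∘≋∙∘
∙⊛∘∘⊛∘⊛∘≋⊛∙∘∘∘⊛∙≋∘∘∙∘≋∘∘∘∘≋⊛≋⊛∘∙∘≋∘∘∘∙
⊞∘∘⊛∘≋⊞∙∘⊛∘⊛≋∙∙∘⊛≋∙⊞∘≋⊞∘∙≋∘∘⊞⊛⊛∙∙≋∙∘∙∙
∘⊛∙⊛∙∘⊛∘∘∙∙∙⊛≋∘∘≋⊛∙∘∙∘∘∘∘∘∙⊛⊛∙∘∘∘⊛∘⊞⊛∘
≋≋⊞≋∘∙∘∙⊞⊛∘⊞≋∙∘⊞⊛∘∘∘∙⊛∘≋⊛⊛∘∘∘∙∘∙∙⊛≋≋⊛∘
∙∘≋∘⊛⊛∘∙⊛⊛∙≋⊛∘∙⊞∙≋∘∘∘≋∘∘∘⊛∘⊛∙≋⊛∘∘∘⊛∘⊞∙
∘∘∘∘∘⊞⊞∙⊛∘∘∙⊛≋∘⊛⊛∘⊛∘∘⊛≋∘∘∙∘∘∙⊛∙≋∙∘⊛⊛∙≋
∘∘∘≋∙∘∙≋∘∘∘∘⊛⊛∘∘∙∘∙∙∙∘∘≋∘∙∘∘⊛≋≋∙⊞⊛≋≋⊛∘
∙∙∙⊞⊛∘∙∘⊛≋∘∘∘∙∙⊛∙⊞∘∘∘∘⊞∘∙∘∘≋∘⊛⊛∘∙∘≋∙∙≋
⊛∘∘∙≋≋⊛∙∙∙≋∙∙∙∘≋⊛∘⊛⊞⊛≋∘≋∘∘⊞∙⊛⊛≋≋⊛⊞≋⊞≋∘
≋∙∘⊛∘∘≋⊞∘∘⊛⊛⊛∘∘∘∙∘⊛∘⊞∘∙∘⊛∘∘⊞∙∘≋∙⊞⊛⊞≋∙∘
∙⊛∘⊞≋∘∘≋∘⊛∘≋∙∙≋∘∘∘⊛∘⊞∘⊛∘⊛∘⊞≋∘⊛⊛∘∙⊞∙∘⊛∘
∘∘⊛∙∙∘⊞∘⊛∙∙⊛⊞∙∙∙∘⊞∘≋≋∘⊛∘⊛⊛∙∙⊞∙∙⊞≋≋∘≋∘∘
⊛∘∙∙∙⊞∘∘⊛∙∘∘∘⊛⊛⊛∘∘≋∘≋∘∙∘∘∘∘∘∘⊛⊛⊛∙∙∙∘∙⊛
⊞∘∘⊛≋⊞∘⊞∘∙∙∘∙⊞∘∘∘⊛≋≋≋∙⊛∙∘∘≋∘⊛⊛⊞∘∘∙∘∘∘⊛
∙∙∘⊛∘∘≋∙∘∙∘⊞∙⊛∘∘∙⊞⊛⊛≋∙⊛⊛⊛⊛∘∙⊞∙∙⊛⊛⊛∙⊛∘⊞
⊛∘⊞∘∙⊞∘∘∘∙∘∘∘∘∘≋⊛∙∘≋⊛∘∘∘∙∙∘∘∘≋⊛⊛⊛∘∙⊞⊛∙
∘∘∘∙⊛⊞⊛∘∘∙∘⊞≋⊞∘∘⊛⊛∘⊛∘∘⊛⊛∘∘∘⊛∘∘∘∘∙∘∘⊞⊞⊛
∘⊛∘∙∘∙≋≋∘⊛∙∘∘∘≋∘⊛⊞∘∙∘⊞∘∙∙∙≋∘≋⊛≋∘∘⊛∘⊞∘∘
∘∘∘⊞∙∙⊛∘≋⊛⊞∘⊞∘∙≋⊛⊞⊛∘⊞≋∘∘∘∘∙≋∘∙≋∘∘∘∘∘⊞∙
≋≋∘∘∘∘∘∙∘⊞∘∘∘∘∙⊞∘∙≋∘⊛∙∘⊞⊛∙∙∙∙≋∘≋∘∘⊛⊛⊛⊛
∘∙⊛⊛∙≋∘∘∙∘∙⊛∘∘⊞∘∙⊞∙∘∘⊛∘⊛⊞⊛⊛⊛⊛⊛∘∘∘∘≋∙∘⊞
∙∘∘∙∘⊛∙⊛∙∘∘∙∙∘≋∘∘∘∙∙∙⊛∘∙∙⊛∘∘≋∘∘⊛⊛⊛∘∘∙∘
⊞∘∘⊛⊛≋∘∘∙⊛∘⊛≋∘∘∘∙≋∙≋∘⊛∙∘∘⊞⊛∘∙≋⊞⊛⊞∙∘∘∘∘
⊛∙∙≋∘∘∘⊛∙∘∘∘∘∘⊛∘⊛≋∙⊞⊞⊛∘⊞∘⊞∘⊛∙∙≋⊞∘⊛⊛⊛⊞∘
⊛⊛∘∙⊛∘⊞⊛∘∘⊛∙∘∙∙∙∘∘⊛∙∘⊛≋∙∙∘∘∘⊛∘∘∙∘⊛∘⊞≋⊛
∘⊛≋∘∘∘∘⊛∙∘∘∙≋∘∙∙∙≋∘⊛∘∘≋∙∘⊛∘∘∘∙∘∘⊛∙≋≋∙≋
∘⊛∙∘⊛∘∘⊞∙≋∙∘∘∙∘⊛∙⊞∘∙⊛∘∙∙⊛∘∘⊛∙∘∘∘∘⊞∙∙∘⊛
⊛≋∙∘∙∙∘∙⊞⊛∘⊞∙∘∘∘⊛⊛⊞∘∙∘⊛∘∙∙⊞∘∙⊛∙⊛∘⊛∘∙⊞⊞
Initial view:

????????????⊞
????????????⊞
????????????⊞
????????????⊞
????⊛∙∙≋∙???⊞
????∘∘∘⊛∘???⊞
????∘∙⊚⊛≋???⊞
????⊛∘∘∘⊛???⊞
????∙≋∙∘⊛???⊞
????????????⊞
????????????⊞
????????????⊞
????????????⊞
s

????????????⊞
????????????⊞
????????????⊞
????⊛∙∙≋∙???⊞
????∘∘∘⊛∘???⊞
????∘∙∙⊛≋???⊞
????⊛∘⊚∘⊛???⊞
????∙≋∙∘⊛???⊞
????≋∙⊞⊛≋???⊞
????????????⊞
????????????⊞
????????????⊞
????????????⊞

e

???????????⊞⊞
???????????⊞⊞
???????????⊞⊞
???⊛∙∙≋∙???⊞⊞
???∘∘∘⊛∘⊞??⊞⊞
???∘∙∙⊛≋≋??⊞⊞
???⊛∘∘⊚⊛∘??⊞⊞
???∙≋∙∘⊛⊛??⊞⊞
???≋∙⊞⊛≋≋??⊞⊞
???????????⊞⊞
???????????⊞⊞
???????????⊞⊞
???????????⊞⊞

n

???????????⊞⊞
???????????⊞⊞
???????????⊞⊞
???????????⊞⊞
???⊛∙∙≋∙∘??⊞⊞
???∘∘∘⊛∘⊞??⊞⊞
???∘∙∙⊚≋≋??⊞⊞
???⊛∘∘∘⊛∘??⊞⊞
???∙≋∙∘⊛⊛??⊞⊞
???≋∙⊞⊛≋≋??⊞⊞
???????????⊞⊞
???????????⊞⊞
???????????⊞⊞

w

????????????⊞
????????????⊞
????????????⊞
????????????⊞
????⊛∙∙≋∙∘??⊞
????∘∘∘⊛∘⊞??⊞
????∘∙⊚⊛≋≋??⊞
????⊛∘∘∘⊛∘??⊞
????∙≋∙∘⊛⊛??⊞
????≋∙⊞⊛≋≋??⊞
????????????⊞
????????????⊞
????????????⊞

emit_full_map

⊛∙∙≋∙∘
∘∘∘⊛∘⊞
∘∙⊚⊛≋≋
⊛∘∘∘⊛∘
∙≋∙∘⊛⊛
≋∙⊞⊛≋≋

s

????????????⊞
????????????⊞
????????????⊞
????⊛∙∙≋∙∘??⊞
????∘∘∘⊛∘⊞??⊞
????∘∙∙⊛≋≋??⊞
????⊛∘⊚∘⊛∘??⊞
????∙≋∙∘⊛⊛??⊞
????≋∙⊞⊛≋≋??⊞
????????????⊞
????????????⊞
????????????⊞
????????????⊞

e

???????????⊞⊞
???????????⊞⊞
???????????⊞⊞
???⊛∙∙≋∙∘??⊞⊞
???∘∘∘⊛∘⊞??⊞⊞
???∘∙∙⊛≋≋??⊞⊞
???⊛∘∘⊚⊛∘??⊞⊞
???∙≋∙∘⊛⊛??⊞⊞
???≋∙⊞⊛≋≋??⊞⊞
???????????⊞⊞
???????????⊞⊞
???????????⊞⊞
???????????⊞⊞

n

???????????⊞⊞
???????????⊞⊞
???????????⊞⊞
???????????⊞⊞
???⊛∙∙≋∙∘??⊞⊞
???∘∘∘⊛∘⊞??⊞⊞
???∘∙∙⊚≋≋??⊞⊞
???⊛∘∘∘⊛∘??⊞⊞
???∙≋∙∘⊛⊛??⊞⊞
???≋∙⊞⊛≋≋??⊞⊞
???????????⊞⊞
???????????⊞⊞
???????????⊞⊞

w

????????????⊞
????????????⊞
????????????⊞
????????????⊞
????⊛∙∙≋∙∘??⊞
????∘∘∘⊛∘⊞??⊞
????∘∙⊚⊛≋≋??⊞
????⊛∘∘∘⊛∘??⊞
????∙≋∙∘⊛⊛??⊞
????≋∙⊞⊛≋≋??⊞
????????????⊞
????????????⊞
????????????⊞

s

????????????⊞
????????????⊞
????????????⊞
????⊛∙∙≋∙∘??⊞
????∘∘∘⊛∘⊞??⊞
????∘∙∙⊛≋≋??⊞
????⊛∘⊚∘⊛∘??⊞
????∙≋∙∘⊛⊛??⊞
????≋∙⊞⊛≋≋??⊞
????????????⊞
????????????⊞
????????????⊞
????????????⊞


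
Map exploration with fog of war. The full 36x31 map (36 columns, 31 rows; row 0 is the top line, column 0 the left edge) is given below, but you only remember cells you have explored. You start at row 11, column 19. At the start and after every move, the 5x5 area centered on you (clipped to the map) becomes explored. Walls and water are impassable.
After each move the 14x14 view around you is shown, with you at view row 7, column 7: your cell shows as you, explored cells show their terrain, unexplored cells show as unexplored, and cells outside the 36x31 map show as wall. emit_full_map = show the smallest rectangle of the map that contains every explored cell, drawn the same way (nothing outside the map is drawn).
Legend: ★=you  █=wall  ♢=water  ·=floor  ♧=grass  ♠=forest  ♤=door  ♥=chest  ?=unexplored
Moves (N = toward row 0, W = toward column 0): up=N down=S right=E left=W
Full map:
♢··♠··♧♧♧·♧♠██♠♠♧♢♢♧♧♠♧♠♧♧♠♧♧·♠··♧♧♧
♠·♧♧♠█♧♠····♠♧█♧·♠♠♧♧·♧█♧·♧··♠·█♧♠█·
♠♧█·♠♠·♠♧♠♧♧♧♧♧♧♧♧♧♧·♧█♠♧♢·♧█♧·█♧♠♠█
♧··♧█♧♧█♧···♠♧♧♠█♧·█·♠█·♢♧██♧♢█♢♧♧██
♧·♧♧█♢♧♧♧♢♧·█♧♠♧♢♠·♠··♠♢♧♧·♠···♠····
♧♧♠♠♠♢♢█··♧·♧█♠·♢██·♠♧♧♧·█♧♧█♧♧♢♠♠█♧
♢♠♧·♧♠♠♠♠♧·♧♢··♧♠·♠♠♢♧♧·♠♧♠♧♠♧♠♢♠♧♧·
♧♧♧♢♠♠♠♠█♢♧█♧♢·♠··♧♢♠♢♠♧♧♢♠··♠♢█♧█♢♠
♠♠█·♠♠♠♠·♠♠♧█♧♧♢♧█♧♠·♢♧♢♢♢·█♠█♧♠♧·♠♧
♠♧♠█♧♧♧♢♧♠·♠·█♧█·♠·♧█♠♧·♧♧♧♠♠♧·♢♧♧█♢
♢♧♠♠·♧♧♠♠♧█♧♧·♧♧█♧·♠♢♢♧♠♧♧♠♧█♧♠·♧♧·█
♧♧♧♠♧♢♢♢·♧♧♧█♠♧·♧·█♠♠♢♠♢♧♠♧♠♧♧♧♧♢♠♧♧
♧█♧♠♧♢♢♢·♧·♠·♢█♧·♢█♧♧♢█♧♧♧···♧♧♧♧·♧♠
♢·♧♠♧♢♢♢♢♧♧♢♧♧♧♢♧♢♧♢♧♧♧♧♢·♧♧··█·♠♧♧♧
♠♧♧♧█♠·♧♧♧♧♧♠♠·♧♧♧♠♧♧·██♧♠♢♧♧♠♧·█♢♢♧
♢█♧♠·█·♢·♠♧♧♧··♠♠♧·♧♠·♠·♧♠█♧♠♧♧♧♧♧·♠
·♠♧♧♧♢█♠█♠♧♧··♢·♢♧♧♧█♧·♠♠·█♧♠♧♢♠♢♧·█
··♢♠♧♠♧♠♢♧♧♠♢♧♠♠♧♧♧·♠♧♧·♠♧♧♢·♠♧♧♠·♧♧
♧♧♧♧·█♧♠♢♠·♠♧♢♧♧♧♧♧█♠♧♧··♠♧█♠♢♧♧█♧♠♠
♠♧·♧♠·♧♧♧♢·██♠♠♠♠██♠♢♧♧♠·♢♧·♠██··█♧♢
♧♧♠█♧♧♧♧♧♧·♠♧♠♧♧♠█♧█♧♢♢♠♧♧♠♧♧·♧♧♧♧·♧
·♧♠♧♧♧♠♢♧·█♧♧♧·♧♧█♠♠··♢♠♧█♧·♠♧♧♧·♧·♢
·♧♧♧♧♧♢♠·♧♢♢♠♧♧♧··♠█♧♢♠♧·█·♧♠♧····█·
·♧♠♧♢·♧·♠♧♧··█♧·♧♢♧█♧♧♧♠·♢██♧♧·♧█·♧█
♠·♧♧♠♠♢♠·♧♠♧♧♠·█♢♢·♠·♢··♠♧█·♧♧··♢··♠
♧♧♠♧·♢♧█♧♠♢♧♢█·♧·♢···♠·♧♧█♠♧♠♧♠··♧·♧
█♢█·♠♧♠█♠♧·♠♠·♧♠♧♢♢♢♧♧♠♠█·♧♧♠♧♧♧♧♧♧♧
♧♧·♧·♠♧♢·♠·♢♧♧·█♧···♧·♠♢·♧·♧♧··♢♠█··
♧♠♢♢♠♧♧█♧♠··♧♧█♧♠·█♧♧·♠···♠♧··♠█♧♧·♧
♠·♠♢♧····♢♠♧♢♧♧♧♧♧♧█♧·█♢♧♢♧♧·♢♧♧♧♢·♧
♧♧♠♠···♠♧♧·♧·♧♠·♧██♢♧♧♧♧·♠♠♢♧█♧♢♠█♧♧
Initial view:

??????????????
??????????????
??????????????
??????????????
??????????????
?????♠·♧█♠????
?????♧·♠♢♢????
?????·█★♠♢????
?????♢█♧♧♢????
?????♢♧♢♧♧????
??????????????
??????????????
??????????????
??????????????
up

??????????????
??????????????
??????????????
??????????????
??????????????
?????█♧♠·♢????
?????♠·♧█♠????
?????♧·★♢♢????
?????·█♠♠♢????
?????♢█♧♧♢????
?????♢♧♢♧♧????
??????????????
??????????????
??????????????

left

??????????????
??????????????
??????????????
??????????????
??????????????
?????♧█♧♠·♢???
?????·♠·♧█♠???
?????█♧★♠♢♢???
?????♧·█♠♠♢???
?????·♢█♧♧♢???
??????♢♧♢♧♧???
??????????????
??????????????
??????????????

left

??????????????
??????????????
??????????????
??????????????
??????????????
?????♢♧█♧♠·♢??
?????█·♠·♧█♠??
?????♧█★·♠♢♢??
?????·♧·█♠♠♢??
?????♧·♢█♧♧♢??
???????♢♧♢♧♧??
??????????????
??????????????
??????????????

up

??????????????
??????????????
??????????????
??????????????
??????????????
?????♠··♧♢????
?????♢♧█♧♠·♢??
?????█·★·♧█♠??
?????♧█♧·♠♢♢??
?????·♧·█♠♠♢??
?????♧·♢█♧♧♢??
???????♢♧♢♧♧??
??????????????
??????????????

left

??????????????
??????????????
??????????????
??????????????
??????????????
?????·♠··♧♢???
?????♧♢♧█♧♠·♢?
?????♧█★♠·♧█♠?
?????♧♧█♧·♠♢♢?
?????♧·♧·█♠♠♢?
??????♧·♢█♧♧♢?
????????♢♧♢♧♧?
??????????????
??????????????

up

??????????????
??????????????
??????????????
??????????????
??????????????
?????·♧♠·♠????
?????·♠··♧♢???
?????♧♢★█♧♠·♢?
?????♧█·♠·♧█♠?
?????♧♧█♧·♠♢♢?
?????♧·♧·█♠♠♢?
??????♧·♢█♧♧♢?
????????♢♧♢♧♧?
??????????????

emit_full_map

·♧♠·♠???
·♠··♧♢??
♧♢★█♧♠·♢
♧█·♠·♧█♠
♧♧█♧·♠♢♢
♧·♧·█♠♠♢
?♧·♢█♧♧♢
???♢♧♢♧♧

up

??????????????
??????????????
??????????????
??????????????
??????????????
?????♠·♢██????
?????·♧♠·♠????
?????·♠★·♧♢???
?????♧♢♧█♧♠·♢?
?????♧█·♠·♧█♠?
?????♧♧█♧·♠♢♢?
?????♧·♧·█♠♠♢?
??????♧·♢█♧♧♢?
????????♢♧♢♧♧?

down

??????????????
??????????????
??????????????
??????????????
?????♠·♢██????
?????·♧♠·♠????
?????·♠··♧♢???
?????♧♢★█♧♠·♢?
?????♧█·♠·♧█♠?
?????♧♧█♧·♠♢♢?
?????♧·♧·█♠♠♢?
??????♧·♢█♧♧♢?
????????♢♧♢♧♧?
??????????????

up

??????????????
??????????????
??????????????
??????????????
??????????????
?????♠·♢██????
?????·♧♠·♠????
?????·♠★·♧♢???
?????♧♢♧█♧♠·♢?
?????♧█·♠·♧█♠?
?????♧♧█♧·♠♢♢?
?????♧·♧·█♠♠♢?
??????♧·♢█♧♧♢?
????????♢♧♢♧♧?

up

██████████████
??????????????
??????????????
??????????????
??????????????
?????♠♧♢♠·????
?????♠·♢██????
?????·♧★·♠????
?????·♠··♧♢???
?????♧♢♧█♧♠·♢?
?????♧█·♠·♧█♠?
?????♧♧█♧·♠♢♢?
?????♧·♧·█♠♠♢?
??????♧·♢█♧♧♢?

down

??????????????
??????????????
??????????????
??????????????
?????♠♧♢♠·????
?????♠·♢██????
?????·♧♠·♠????
?????·♠★·♧♢???
?????♧♢♧█♧♠·♢?
?????♧█·♠·♧█♠?
?????♧♧█♧·♠♢♢?
?????♧·♧·█♠♠♢?
??????♧·♢█♧♧♢?
????????♢♧♢♧♧?

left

??????????????
??????????????
??????????????
??????????????
??????♠♧♢♠·???
?????█♠·♢██???
?????··♧♠·♠???
?????♢·★··♧♢??
?????♧♧♢♧█♧♠·♢
?????█♧█·♠·♧█♠
??????♧♧█♧·♠♢♢
??????♧·♧·█♠♠♢
???????♧·♢█♧♧♢
?????????♢♧♢♧♧

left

??????????????
??????????????
??????????????
??????????????
???????♠♧♢♠·??
?????♧█♠·♢██??
?????♢··♧♠·♠??
?????♧♢★♠··♧♢?
?????█♧♧♢♧█♧♠·
?????·█♧█·♠·♧█
???????♧♧█♧·♠♢
???????♧·♧·█♠♠
????????♧·♢█♧♧
??????????♢♧♢♧

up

██████████████
??????????????
??????????????
??????????????
??????????????
?????█♧♠♧♢♠·??
?????♧█♠·♢██??
?????♢·★♧♠·♠??
?????♧♢·♠··♧♢?
?????█♧♧♢♧█♧♠·
?????·█♧█·♠·♧█
???????♧♧█♧·♠♢
???????♧·♧·█♠♠
????????♧·♢█♧♧

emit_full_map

█♧♠♧♢♠·???
♧█♠·♢██???
♢·★♧♠·♠???
♧♢·♠··♧♢??
█♧♧♢♧█♧♠·♢
·█♧█·♠·♧█♠
??♧♧█♧·♠♢♢
??♧·♧·█♠♠♢
???♧·♢█♧♧♢
?????♢♧♢♧♧

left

██████████████
??????????????
??????????????
??????????????
??????????????
?????·█♧♠♧♢♠·?
?????·♧█♠·♢██?
?????♧♢★·♧♠·♠?
?????█♧♢·♠··♧♢
?????♧█♧♧♢♧█♧♠
??????·█♧█·♠·♧
????????♧♧█♧·♠
????????♧·♧·█♠
?????????♧·♢█♧

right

██████████████
??????????????
??????????????
??????????????
??????????????
????·█♧♠♧♢♠·??
????·♧█♠·♢██??
????♧♢·★♧♠·♠??
????█♧♢·♠··♧♢?
????♧█♧♧♢♧█♧♠·
?????·█♧█·♠·♧█
???????♧♧█♧·♠♢
???????♧·♧·█♠♠
????????♧·♢█♧♧

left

██████████████
??????????????
??????????????
??????????????
??????????????
?????·█♧♠♧♢♠·?
?????·♧█♠·♢██?
?????♧♢★·♧♠·♠?
?????█♧♢·♠··♧♢
?????♧█♧♧♢♧█♧♠
??????·█♧█·♠·♧
????????♧♧█♧·♠
????????♧·♧·█♠
?????????♧·♢█♧

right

██████████████
??????????????
??????????????
??????????????
??????????????
????·█♧♠♧♢♠·??
????·♧█♠·♢██??
????♧♢·★♧♠·♠??
????█♧♢·♠··♧♢?
????♧█♧♧♢♧█♧♠·
?????·█♧█·♠·♧█
???????♧♧█♧·♠♢
???????♧·♧·█♠♠
????????♧·♢█♧♧

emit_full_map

·█♧♠♧♢♠·???
·♧█♠·♢██???
♧♢·★♧♠·♠???
█♧♢·♠··♧♢??
♧█♧♧♢♧█♧♠·♢
?·█♧█·♠·♧█♠
???♧♧█♧·♠♢♢
???♧·♧·█♠♠♢
????♧·♢█♧♧♢
??????♢♧♢♧♧
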